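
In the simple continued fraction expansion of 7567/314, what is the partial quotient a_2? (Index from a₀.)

7

7567 = 24·314 + 31   →  a_0 = 24
314 = 10·31 + 4   →  a_1 = 10
31 = 7·4 + 3   →  a_2 = 7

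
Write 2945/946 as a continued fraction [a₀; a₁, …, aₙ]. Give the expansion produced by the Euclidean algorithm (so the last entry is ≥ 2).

[3; 8, 1, 5, 3, 2, 2]

2945 = 3*946 + 107
946 = 8*107 + 90
107 = 1*90 + 17
90 = 5*17 + 5
17 = 3*5 + 2
5 = 2*2 + 1
2 = 2*1 + 0  (stop)
So 2945/946 = [3; 8, 1, 5, 3, 2, 2].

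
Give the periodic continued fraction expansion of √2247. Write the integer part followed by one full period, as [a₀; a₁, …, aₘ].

[47; 2, 2, 15, 2, 2, 94]

a₀ = ⌊√2247⌋ = 47.
With m₀=0, d₀=1 and mₖ₊₁ = dₖaₖ − mₖ, dₖ₊₁ = (n − mₖ₊₁²)/dₖ, aₖ₊₁ = ⌊(a₀+mₖ₊₁)/dₖ₊₁⌋:
  k=1: m=47, d=38, a=2
  k=2: m=29, d=37, a=2
  k=3: m=45, d=6, a=15
  k=4: m=45, d=37, a=2
  k=5: m=29, d=38, a=2
  k=6: m=47, d=1, a=94
d=1 and a=2a₀=94 at k=6, so the next step gives (m, d) = (47, 38) again — its k=1 value — and the period has length 6.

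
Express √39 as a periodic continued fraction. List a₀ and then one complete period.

[6; 4, 12]

a₀ = ⌊√39⌋ = 6.
With m₀=0, d₀=1 and mₖ₊₁ = dₖaₖ − mₖ, dₖ₊₁ = (n − mₖ₊₁²)/dₖ, aₖ₊₁ = ⌊(a₀+mₖ₊₁)/dₖ₊₁⌋:
  k=1: m=6, d=3, a=4
  k=2: m=6, d=1, a=12
d=1 and a=2a₀=12 at k=2, so the next step gives (m, d) = (6, 3) again — its k=1 value — and the period has length 2.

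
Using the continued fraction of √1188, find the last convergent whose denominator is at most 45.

√1188 = [34; 2, 7, 6, 7, 2, 68, …] (period length 6).
Convergents:
  p_0/q_0 = 34/1
  p_1/q_1 = 69/2
  p_2/q_2 = 517/15
  p_3/q_3 = 3171/92
q_2 = 15 ≤ 45 < 92 = q_3, so the answer is 517/15.

517/15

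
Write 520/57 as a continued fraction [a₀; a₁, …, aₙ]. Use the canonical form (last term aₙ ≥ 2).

[9; 8, 7]

520 = 9*57 + 7
57 = 8*7 + 1
7 = 7*1 + 0  (stop)
So 520/57 = [9; 8, 7].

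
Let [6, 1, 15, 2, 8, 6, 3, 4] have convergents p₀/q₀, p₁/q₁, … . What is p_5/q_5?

11887/1713

Using pₖ = aₖpₖ₋₁ + pₖ₋₂, qₖ = aₖqₖ₋₁ + qₖ₋₂ (with p₋₁=1, p₋₂=0, q₋₁=0, q₋₂=1):
  k=0: a=6, p=6, q=1
  k=1: a=1, p=7, q=1
  k=2: a=15, p=111, q=16
  k=3: a=2, p=229, q=33
  k=4: a=8, p=1943, q=280
  k=5: a=6, p=11887, q=1713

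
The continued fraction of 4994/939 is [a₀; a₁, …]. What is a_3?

8

4994 = 5·939 + 299   →  a_0 = 5
939 = 3·299 + 42   →  a_1 = 3
299 = 7·42 + 5   →  a_2 = 7
42 = 8·5 + 2   →  a_3 = 8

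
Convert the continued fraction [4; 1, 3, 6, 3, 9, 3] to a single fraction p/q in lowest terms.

Using pₖ = aₖpₖ₋₁ + pₖ₋₂ and qₖ = aₖqₖ₋₁ + qₖ₋₂:
  k=0: a=4, p=4, q=1
  k=1: a=1, p=5, q=1
  k=2: a=3, p=19, q=4
  k=3: a=6, p=119, q=25
  k=4: a=3, p=376, q=79
  k=5: a=9, p=3503, q=736
  k=6: a=3, p=10885, q=2287

10885/2287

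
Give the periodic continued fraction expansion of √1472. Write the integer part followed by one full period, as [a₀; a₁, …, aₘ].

a₀ = ⌊√1472⌋ = 38.
With m₀=0, d₀=1 and mₖ₊₁ = dₖaₖ − mₖ, dₖ₊₁ = (n − mₖ₊₁²)/dₖ, aₖ₊₁ = ⌊(a₀+mₖ₊₁)/dₖ₊₁⌋:
  k=1: m=38, d=28, a=2
  k=2: m=18, d=41, a=1
  k=3: m=23, d=23, a=2
  k=4: m=23, d=41, a=1
  k=5: m=18, d=28, a=2
  k=6: m=38, d=1, a=76
d=1 and a=2a₀=76 at k=6, so the next step gives (m, d) = (38, 28) again — its k=1 value — and the period has length 6.

[38; 2, 1, 2, 1, 2, 76]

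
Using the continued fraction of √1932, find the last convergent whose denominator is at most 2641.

√1932 = [43; 1, 20, 1, 86, …] (period length 4).
Convergents:
  p_0/q_0 = 43/1
  p_1/q_1 = 44/1
  p_2/q_2 = 923/21
  p_3/q_3 = 967/22
  p_4/q_4 = 84085/1913
  p_5/q_5 = 85052/1935
  p_6/q_6 = 1785125/40613
q_5 = 1935 ≤ 2641 < 40613 = q_6, so the answer is 85052/1935.

85052/1935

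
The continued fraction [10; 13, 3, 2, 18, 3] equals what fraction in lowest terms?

52744/5235

Fold from the inside: start with 3/1.
  18 + 1/3 = 55/3
  2 + 3/55 = 113/55
  3 + 55/113 = 394/113
  13 + 113/394 = 5235/394
  10 + 394/5235 = 52744/5235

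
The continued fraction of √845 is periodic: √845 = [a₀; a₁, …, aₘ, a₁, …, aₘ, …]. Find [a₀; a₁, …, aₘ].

a₀ = ⌊√845⌋ = 29.
With m₀=0, d₀=1 and mₖ₊₁ = dₖaₖ − mₖ, dₖ₊₁ = (n − mₖ₊₁²)/dₖ, aₖ₊₁ = ⌊(a₀+mₖ₊₁)/dₖ₊₁⌋:
  k=1: m=29, d=4, a=14
  k=2: m=27, d=29, a=1
  k=3: m=2, d=29, a=1
  k=4: m=27, d=4, a=14
  k=5: m=29, d=1, a=58
d=1 and a=2a₀=58 at k=5, so the next step gives (m, d) = (29, 4) again — its k=1 value — and the period has length 5.

[29; 14, 1, 1, 14, 58]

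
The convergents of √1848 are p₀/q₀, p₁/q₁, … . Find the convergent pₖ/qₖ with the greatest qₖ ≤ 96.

3697/86

√1848 = [42; 1, 84, …] (period length 2).
Convergents:
  p_0/q_0 = 42/1
  p_1/q_1 = 43/1
  p_2/q_2 = 3654/85
  p_3/q_3 = 3697/86
  p_4/q_4 = 314202/7309
q_3 = 86 ≤ 96 < 7309 = q_4, so the answer is 3697/86.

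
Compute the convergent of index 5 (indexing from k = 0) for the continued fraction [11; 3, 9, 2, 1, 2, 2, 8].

Using pₖ = aₖpₖ₋₁ + pₖ₋₂, qₖ = aₖqₖ₋₁ + qₖ₋₂ (with p₋₁=1, p₋₂=0, q₋₁=0, q₋₂=1):
  k=0: a=11, p=11, q=1
  k=1: a=3, p=34, q=3
  k=2: a=9, p=317, q=28
  k=3: a=2, p=668, q=59
  k=4: a=1, p=985, q=87
  k=5: a=2, p=2638, q=233

2638/233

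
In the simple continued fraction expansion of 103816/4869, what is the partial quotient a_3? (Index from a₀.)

3

103816 = 21·4869 + 1567   →  a_0 = 21
4869 = 3·1567 + 168   →  a_1 = 3
1567 = 9·168 + 55   →  a_2 = 9
168 = 3·55 + 3   →  a_3 = 3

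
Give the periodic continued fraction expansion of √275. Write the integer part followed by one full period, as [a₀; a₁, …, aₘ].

[16; 1, 1, 2, 1, 1, 32]

a₀ = ⌊√275⌋ = 16.
With m₀=0, d₀=1 and mₖ₊₁ = dₖaₖ − mₖ, dₖ₊₁ = (n − mₖ₊₁²)/dₖ, aₖ₊₁ = ⌊(a₀+mₖ₊₁)/dₖ₊₁⌋:
  k=1: m=16, d=19, a=1
  k=2: m=3, d=14, a=1
  k=3: m=11, d=11, a=2
  k=4: m=11, d=14, a=1
  k=5: m=3, d=19, a=1
  k=6: m=16, d=1, a=32
d=1 and a=2a₀=32 at k=6, so the next step gives (m, d) = (16, 19) again — its k=1 value — and the period has length 6.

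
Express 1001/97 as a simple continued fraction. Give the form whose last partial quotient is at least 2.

1001 = 10·97 + 31
97 = 3·31 + 4
31 = 7·4 + 3
4 = 1·3 + 1
3 = 3·1 + 0  (stop)
So 1001/97 = [10; 3, 7, 1, 3].

[10; 3, 7, 1, 3]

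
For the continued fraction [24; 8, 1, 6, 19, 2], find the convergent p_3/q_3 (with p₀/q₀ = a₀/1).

Using pₖ = aₖpₖ₋₁ + pₖ₋₂, qₖ = aₖqₖ₋₁ + qₖ₋₂ (with p₋₁=1, p₋₂=0, q₋₁=0, q₋₂=1):
  k=0: a=24, p=24, q=1
  k=1: a=8, p=193, q=8
  k=2: a=1, p=217, q=9
  k=3: a=6, p=1495, q=62

1495/62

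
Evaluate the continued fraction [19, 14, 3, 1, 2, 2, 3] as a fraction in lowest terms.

24219/1270

Fold from the inside: start with 3/1.
  2 + 1/3 = 7/3
  2 + 3/7 = 17/7
  1 + 7/17 = 24/17
  3 + 17/24 = 89/24
  14 + 24/89 = 1270/89
  19 + 89/1270 = 24219/1270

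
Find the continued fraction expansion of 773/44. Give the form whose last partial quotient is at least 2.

[17; 1, 1, 3, 6]

773 = 17×44 + 25
44 = 1×25 + 19
25 = 1×19 + 6
19 = 3×6 + 1
6 = 6×1 + 0  (stop)
So 773/44 = [17; 1, 1, 3, 6].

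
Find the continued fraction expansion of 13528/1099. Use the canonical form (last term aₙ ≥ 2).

13528 = 12·1099 + 340
1099 = 3·340 + 79
340 = 4·79 + 24
79 = 3·24 + 7
24 = 3·7 + 3
7 = 2·3 + 1
3 = 3·1 + 0  (stop)
So 13528/1099 = [12; 3, 4, 3, 3, 2, 3].

[12; 3, 4, 3, 3, 2, 3]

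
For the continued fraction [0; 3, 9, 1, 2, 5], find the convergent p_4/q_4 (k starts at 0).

29/90

Using pₖ = aₖpₖ₋₁ + pₖ₋₂, qₖ = aₖqₖ₋₁ + qₖ₋₂ (with p₋₁=1, p₋₂=0, q₋₁=0, q₋₂=1):
  k=0: a=0, p=0, q=1
  k=1: a=3, p=1, q=3
  k=2: a=9, p=9, q=28
  k=3: a=1, p=10, q=31
  k=4: a=2, p=29, q=90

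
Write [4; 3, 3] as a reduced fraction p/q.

Using pₖ = aₖpₖ₋₁ + pₖ₋₂ and qₖ = aₖqₖ₋₁ + qₖ₋₂:
  k=0: a=4, p=4, q=1
  k=1: a=3, p=13, q=3
  k=2: a=3, p=43, q=10

43/10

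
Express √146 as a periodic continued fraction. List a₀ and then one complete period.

[12; 12, 24]

a₀ = ⌊√146⌋ = 12.
With m₀=0, d₀=1 and mₖ₊₁ = dₖaₖ − mₖ, dₖ₊₁ = (n − mₖ₊₁²)/dₖ, aₖ₊₁ = ⌊(a₀+mₖ₊₁)/dₖ₊₁⌋:
  k=1: m=12, d=2, a=12
  k=2: m=12, d=1, a=24
d=1 and a=2a₀=24 at k=2, so the next step gives (m, d) = (12, 2) again — its k=1 value — and the period has length 2.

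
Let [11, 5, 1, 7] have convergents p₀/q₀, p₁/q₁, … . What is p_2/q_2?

Using pₖ = aₖpₖ₋₁ + pₖ₋₂, qₖ = aₖqₖ₋₁ + qₖ₋₂ (with p₋₁=1, p₋₂=0, q₋₁=0, q₋₂=1):
  k=0: a=11, p=11, q=1
  k=1: a=5, p=56, q=5
  k=2: a=1, p=67, q=6

67/6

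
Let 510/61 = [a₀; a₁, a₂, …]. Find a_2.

1

510 = 8·61 + 22   →  a_0 = 8
61 = 2·22 + 17   →  a_1 = 2
22 = 1·17 + 5   →  a_2 = 1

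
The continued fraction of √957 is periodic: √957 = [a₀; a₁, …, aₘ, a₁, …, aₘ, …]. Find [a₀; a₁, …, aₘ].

a₀ = ⌊√957⌋ = 30.
With m₀=0, d₀=1 and mₖ₊₁ = dₖaₖ − mₖ, dₖ₊₁ = (n − mₖ₊₁²)/dₖ, aₖ₊₁ = ⌊(a₀+mₖ₊₁)/dₖ₊₁⌋:
  k=1: m=30, d=57, a=1
  k=2: m=27, d=4, a=14
  k=3: m=29, d=29, a=2
  k=4: m=29, d=4, a=14
  k=5: m=27, d=57, a=1
  k=6: m=30, d=1, a=60
d=1 and a=2a₀=60 at k=6, so the next step gives (m, d) = (30, 57) again — its k=1 value — and the period has length 6.

[30; 1, 14, 2, 14, 1, 60]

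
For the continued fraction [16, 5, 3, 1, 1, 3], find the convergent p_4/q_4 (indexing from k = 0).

Using pₖ = aₖpₖ₋₁ + pₖ₋₂, qₖ = aₖqₖ₋₁ + qₖ₋₂ (with p₋₁=1, p₋₂=0, q₋₁=0, q₋₂=1):
  k=0: a=16, p=16, q=1
  k=1: a=5, p=81, q=5
  k=2: a=3, p=259, q=16
  k=3: a=1, p=340, q=21
  k=4: a=1, p=599, q=37

599/37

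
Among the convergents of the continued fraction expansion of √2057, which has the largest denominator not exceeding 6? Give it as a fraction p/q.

√2057 = [45; 2, 1, 4, 1, 2, 90, …] (period length 6).
Convergents:
  p_0/q_0 = 45/1
  p_1/q_1 = 91/2
  p_2/q_2 = 136/3
  p_3/q_3 = 635/14
q_2 = 3 ≤ 6 < 14 = q_3, so the answer is 136/3.

136/3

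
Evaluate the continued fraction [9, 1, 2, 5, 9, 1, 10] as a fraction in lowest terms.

Fold from the inside: start with 10/1.
  1 + 1/10 = 11/10
  9 + 10/11 = 109/11
  5 + 11/109 = 556/109
  2 + 109/556 = 1221/556
  1 + 556/1221 = 1777/1221
  9 + 1221/1777 = 17214/1777

17214/1777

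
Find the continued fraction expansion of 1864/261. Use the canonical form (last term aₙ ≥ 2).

1864 = 7*261 + 37
261 = 7*37 + 2
37 = 18*2 + 1
2 = 2*1 + 0  (stop)
So 1864/261 = [7; 7, 18, 2].

[7; 7, 18, 2]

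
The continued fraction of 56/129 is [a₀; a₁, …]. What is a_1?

56 = 0·129 + 56   →  a_0 = 0
129 = 2·56 + 17   →  a_1 = 2

2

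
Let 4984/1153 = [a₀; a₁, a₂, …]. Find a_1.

3

4984 = 4·1153 + 372   →  a_0 = 4
1153 = 3·372 + 37   →  a_1 = 3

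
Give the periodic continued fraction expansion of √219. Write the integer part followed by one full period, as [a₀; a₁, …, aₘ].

[14; 1, 3, 1, 28]

a₀ = ⌊√219⌋ = 14.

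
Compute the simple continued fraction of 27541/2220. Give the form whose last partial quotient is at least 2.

[12; 2, 2, 6, 2, 3, 9]

27541 = 12·2220 + 901
2220 = 2·901 + 418
901 = 2·418 + 65
418 = 6·65 + 28
65 = 2·28 + 9
28 = 3·9 + 1
9 = 9·1 + 0  (stop)
So 27541/2220 = [12; 2, 2, 6, 2, 3, 9].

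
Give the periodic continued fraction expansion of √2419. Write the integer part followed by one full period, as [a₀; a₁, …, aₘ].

[49; 5, 2, 5, 98]

a₀ = ⌊√2419⌋ = 49.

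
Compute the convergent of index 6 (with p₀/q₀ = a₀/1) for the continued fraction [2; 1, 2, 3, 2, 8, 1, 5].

585/217

Using pₖ = aₖpₖ₋₁ + pₖ₋₂, qₖ = aₖqₖ₋₁ + qₖ₋₂ (with p₋₁=1, p₋₂=0, q₋₁=0, q₋₂=1):
  k=0: a=2, p=2, q=1
  k=1: a=1, p=3, q=1
  k=2: a=2, p=8, q=3
  k=3: a=3, p=27, q=10
  k=4: a=2, p=62, q=23
  k=5: a=8, p=523, q=194
  k=6: a=1, p=585, q=217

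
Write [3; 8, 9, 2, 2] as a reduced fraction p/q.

1190/381

Using pₖ = aₖpₖ₋₁ + pₖ₋₂ and qₖ = aₖqₖ₋₁ + qₖ₋₂:
  k=0: a=3, p=3, q=1
  k=1: a=8, p=25, q=8
  k=2: a=9, p=228, q=73
  k=3: a=2, p=481, q=154
  k=4: a=2, p=1190, q=381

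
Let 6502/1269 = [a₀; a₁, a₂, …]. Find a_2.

12

6502 = 5·1269 + 157   →  a_0 = 5
1269 = 8·157 + 13   →  a_1 = 8
157 = 12·13 + 1   →  a_2 = 12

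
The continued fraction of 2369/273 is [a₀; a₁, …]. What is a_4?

1

2369 = 8·273 + 185   →  a_0 = 8
273 = 1·185 + 88   →  a_1 = 1
185 = 2·88 + 9   →  a_2 = 2
88 = 9·9 + 7   →  a_3 = 9
9 = 1·7 + 2   →  a_4 = 1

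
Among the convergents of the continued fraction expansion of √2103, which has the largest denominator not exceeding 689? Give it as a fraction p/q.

√2103 = [45; 1, 6, 15, 6, 1, 90, …] (period length 6).
Convergents:
  p_0/q_0 = 45/1
  p_1/q_1 = 46/1
  p_2/q_2 = 321/7
  p_3/q_3 = 4861/106
  p_4/q_4 = 29487/643
  p_5/q_5 = 34348/749
q_4 = 643 ≤ 689 < 749 = q_5, so the answer is 29487/643.

29487/643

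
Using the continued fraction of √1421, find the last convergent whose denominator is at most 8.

√1421 = [37; 1, 2, 3, 2, 3, 2, 1, 74, …] (period length 8).
Convergents:
  p_0/q_0 = 37/1
  p_1/q_1 = 38/1
  p_2/q_2 = 113/3
  p_3/q_3 = 377/10
q_2 = 3 ≤ 8 < 10 = q_3, so the answer is 113/3.

113/3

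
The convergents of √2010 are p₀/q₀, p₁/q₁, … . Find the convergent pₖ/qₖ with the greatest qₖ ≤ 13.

√2010 = [44; 1, 4, 1, 88, …] (period length 4).
Convergents:
  p_0/q_0 = 44/1
  p_1/q_1 = 45/1
  p_2/q_2 = 224/5
  p_3/q_3 = 269/6
  p_4/q_4 = 23896/533
q_3 = 6 ≤ 13 < 533 = q_4, so the answer is 269/6.

269/6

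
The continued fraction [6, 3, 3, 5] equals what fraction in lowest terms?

334/53

Using pₖ = aₖpₖ₋₁ + pₖ₋₂ and qₖ = aₖqₖ₋₁ + qₖ₋₂:
  k=0: a=6, p=6, q=1
  k=1: a=3, p=19, q=3
  k=2: a=3, p=63, q=10
  k=3: a=5, p=334, q=53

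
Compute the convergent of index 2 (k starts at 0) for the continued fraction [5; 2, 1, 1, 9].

16/3

Using pₖ = aₖpₖ₋₁ + pₖ₋₂, qₖ = aₖqₖ₋₁ + qₖ₋₂ (with p₋₁=1, p₋₂=0, q₋₁=0, q₋₂=1):
  k=0: a=5, p=5, q=1
  k=1: a=2, p=11, q=2
  k=2: a=1, p=16, q=3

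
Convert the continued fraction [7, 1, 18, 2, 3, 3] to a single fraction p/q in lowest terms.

3553/447

Using pₖ = aₖpₖ₋₁ + pₖ₋₂ and qₖ = aₖqₖ₋₁ + qₖ₋₂:
  k=0: a=7, p=7, q=1
  k=1: a=1, p=8, q=1
  k=2: a=18, p=151, q=19
  k=3: a=2, p=310, q=39
  k=4: a=3, p=1081, q=136
  k=5: a=3, p=3553, q=447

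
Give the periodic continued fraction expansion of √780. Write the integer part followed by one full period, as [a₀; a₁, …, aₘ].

[27; 1, 12, 1, 54]

a₀ = ⌊√780⌋ = 27.
With m₀=0, d₀=1 and mₖ₊₁ = dₖaₖ − mₖ, dₖ₊₁ = (n − mₖ₊₁²)/dₖ, aₖ₊₁ = ⌊(a₀+mₖ₊₁)/dₖ₊₁⌋:
  k=1: m=27, d=51, a=1
  k=2: m=24, d=4, a=12
  k=3: m=24, d=51, a=1
  k=4: m=27, d=1, a=54
d=1 and a=2a₀=54 at k=4, so the next step gives (m, d) = (27, 51) again — its k=1 value — and the period has length 4.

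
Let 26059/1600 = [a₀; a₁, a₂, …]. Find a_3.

17

26059 = 16·1600 + 459   →  a_0 = 16
1600 = 3·459 + 223   →  a_1 = 3
459 = 2·223 + 13   →  a_2 = 2
223 = 17·13 + 2   →  a_3 = 17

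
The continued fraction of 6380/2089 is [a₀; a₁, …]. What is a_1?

6380 = 3·2089 + 113   →  a_0 = 3
2089 = 18·113 + 55   →  a_1 = 18

18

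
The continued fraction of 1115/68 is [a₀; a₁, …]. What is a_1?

1115 = 16·68 + 27   →  a_0 = 16
68 = 2·27 + 14   →  a_1 = 2

2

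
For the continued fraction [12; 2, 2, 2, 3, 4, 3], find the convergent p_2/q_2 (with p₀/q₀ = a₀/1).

Using pₖ = aₖpₖ₋₁ + pₖ₋₂, qₖ = aₖqₖ₋₁ + qₖ₋₂ (with p₋₁=1, p₋₂=0, q₋₁=0, q₋₂=1):
  k=0: a=12, p=12, q=1
  k=1: a=2, p=25, q=2
  k=2: a=2, p=62, q=5

62/5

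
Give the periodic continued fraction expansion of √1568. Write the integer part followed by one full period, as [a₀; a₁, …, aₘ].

[39; 1, 1, 2, 19, 2, 1, 1, 78]

a₀ = ⌊√1568⌋ = 39.
With m₀=0, d₀=1 and mₖ₊₁ = dₖaₖ − mₖ, dₖ₊₁ = (n − mₖ₊₁²)/dₖ, aₖ₊₁ = ⌊(a₀+mₖ₊₁)/dₖ₊₁⌋:
  k=1: m=39, d=47, a=1
  k=2: m=8, d=32, a=1
  k=3: m=24, d=31, a=2
  k=4: m=38, d=4, a=19
  k=5: m=38, d=31, a=2
  k=6: m=24, d=32, a=1
  k=7: m=8, d=47, a=1
  k=8: m=39, d=1, a=78
d=1 and a=2a₀=78 at k=8, so the next step gives (m, d) = (39, 47) again — its k=1 value — and the period has length 8.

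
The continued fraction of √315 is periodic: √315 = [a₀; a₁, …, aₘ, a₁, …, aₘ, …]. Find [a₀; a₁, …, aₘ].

[17; 1, 2, 1, 34]

a₀ = ⌊√315⌋ = 17.
With m₀=0, d₀=1 and mₖ₊₁ = dₖaₖ − mₖ, dₖ₊₁ = (n − mₖ₊₁²)/dₖ, aₖ₊₁ = ⌊(a₀+mₖ₊₁)/dₖ₊₁⌋:
  k=1: m=17, d=26, a=1
  k=2: m=9, d=9, a=2
  k=3: m=9, d=26, a=1
  k=4: m=17, d=1, a=34
d=1 and a=2a₀=34 at k=4, so the next step gives (m, d) = (17, 26) again — its k=1 value — and the period has length 4.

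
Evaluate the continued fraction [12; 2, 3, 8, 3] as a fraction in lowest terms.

2250/181

Using pₖ = aₖpₖ₋₁ + pₖ₋₂ and qₖ = aₖqₖ₋₁ + qₖ₋₂:
  k=0: a=12, p=12, q=1
  k=1: a=2, p=25, q=2
  k=2: a=3, p=87, q=7
  k=3: a=8, p=721, q=58
  k=4: a=3, p=2250, q=181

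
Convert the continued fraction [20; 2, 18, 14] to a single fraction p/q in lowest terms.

10653/520

Using pₖ = aₖpₖ₋₁ + pₖ₋₂ and qₖ = aₖqₖ₋₁ + qₖ₋₂:
  k=0: a=20, p=20, q=1
  k=1: a=2, p=41, q=2
  k=2: a=18, p=758, q=37
  k=3: a=14, p=10653, q=520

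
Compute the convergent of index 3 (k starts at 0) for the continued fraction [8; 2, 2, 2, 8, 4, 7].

101/12

Using pₖ = aₖpₖ₋₁ + pₖ₋₂, qₖ = aₖqₖ₋₁ + qₖ₋₂ (with p₋₁=1, p₋₂=0, q₋₁=0, q₋₂=1):
  k=0: a=8, p=8, q=1
  k=1: a=2, p=17, q=2
  k=2: a=2, p=42, q=5
  k=3: a=2, p=101, q=12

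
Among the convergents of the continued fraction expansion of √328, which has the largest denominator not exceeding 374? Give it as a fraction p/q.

√328 = [18; 9, 36, …] (period length 2).
Convergents:
  p_0/q_0 = 18/1
  p_1/q_1 = 163/9
  p_2/q_2 = 5886/325
  p_3/q_3 = 53137/2934
q_2 = 325 ≤ 374 < 2934 = q_3, so the answer is 5886/325.

5886/325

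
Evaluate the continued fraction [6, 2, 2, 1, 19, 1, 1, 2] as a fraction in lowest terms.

4570/711

Using pₖ = aₖpₖ₋₁ + pₖ₋₂ and qₖ = aₖqₖ₋₁ + qₖ₋₂:
  k=0: a=6, p=6, q=1
  k=1: a=2, p=13, q=2
  k=2: a=2, p=32, q=5
  k=3: a=1, p=45, q=7
  k=4: a=19, p=887, q=138
  k=5: a=1, p=932, q=145
  k=6: a=1, p=1819, q=283
  k=7: a=2, p=4570, q=711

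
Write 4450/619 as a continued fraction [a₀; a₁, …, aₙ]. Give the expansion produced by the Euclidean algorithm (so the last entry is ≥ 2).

[7; 5, 3, 2, 3, 1, 3]

4450 = 7*619 + 117
619 = 5*117 + 34
117 = 3*34 + 15
34 = 2*15 + 4
15 = 3*4 + 3
4 = 1*3 + 1
3 = 3*1 + 0  (stop)
So 4450/619 = [7; 5, 3, 2, 3, 1, 3].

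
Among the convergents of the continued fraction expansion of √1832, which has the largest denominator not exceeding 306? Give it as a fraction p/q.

4537/106

√1832 = [42; 1, 4, 21, 4, 1, 84, …] (period length 6).
Convergents:
  p_0/q_0 = 42/1
  p_1/q_1 = 43/1
  p_2/q_2 = 214/5
  p_3/q_3 = 4537/106
  p_4/q_4 = 18362/429
q_3 = 106 ≤ 306 < 429 = q_4, so the answer is 4537/106.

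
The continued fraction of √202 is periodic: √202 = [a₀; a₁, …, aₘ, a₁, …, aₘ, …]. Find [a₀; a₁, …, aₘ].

a₀ = ⌊√202⌋ = 14.
With m₀=0, d₀=1 and mₖ₊₁ = dₖaₖ − mₖ, dₖ₊₁ = (n − mₖ₊₁²)/dₖ, aₖ₊₁ = ⌊(a₀+mₖ₊₁)/dₖ₊₁⌋:
  k=1: m=14, d=6, a=4
  k=2: m=10, d=17, a=1
  k=3: m=7, d=9, a=2
  k=4: m=11, d=9, a=2
  k=5: m=7, d=17, a=1
  k=6: m=10, d=6, a=4
  k=7: m=14, d=1, a=28
d=1 and a=2a₀=28 at k=7, so the next step gives (m, d) = (14, 6) again — its k=1 value — and the period has length 7.

[14; 4, 1, 2, 2, 1, 4, 28]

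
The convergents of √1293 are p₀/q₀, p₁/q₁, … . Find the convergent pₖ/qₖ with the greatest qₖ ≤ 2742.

√1293 = [35; 1, 22, 1, 70, …] (period length 4).
Convergents:
  p_0/q_0 = 35/1
  p_1/q_1 = 36/1
  p_2/q_2 = 827/23
  p_3/q_3 = 863/24
  p_4/q_4 = 61237/1703
  p_5/q_5 = 62100/1727
  p_6/q_6 = 1427437/39697
q_5 = 1727 ≤ 2742 < 39697 = q_6, so the answer is 62100/1727.

62100/1727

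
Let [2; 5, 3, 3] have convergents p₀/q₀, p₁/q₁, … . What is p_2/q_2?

Using pₖ = aₖpₖ₋₁ + pₖ₋₂, qₖ = aₖqₖ₋₁ + qₖ₋₂ (with p₋₁=1, p₋₂=0, q₋₁=0, q₋₂=1):
  k=0: a=2, p=2, q=1
  k=1: a=5, p=11, q=5
  k=2: a=3, p=35, q=16

35/16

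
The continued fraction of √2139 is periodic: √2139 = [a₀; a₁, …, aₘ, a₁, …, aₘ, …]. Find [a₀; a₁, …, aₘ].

a₀ = ⌊√2139⌋ = 46.

[46; 4, 92]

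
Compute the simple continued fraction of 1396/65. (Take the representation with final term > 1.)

[21; 2, 10, 3]

1396 = 21*65 + 31
65 = 2*31 + 3
31 = 10*3 + 1
3 = 3*1 + 0  (stop)
So 1396/65 = [21; 2, 10, 3].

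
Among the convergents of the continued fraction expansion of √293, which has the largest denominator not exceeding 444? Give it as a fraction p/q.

2482/145

√293 = [17; 8, 1, 1, 8, 34, …] (period length 5).
Convergents:
  p_0/q_0 = 17/1
  p_1/q_1 = 137/8
  p_2/q_2 = 154/9
  p_3/q_3 = 291/17
  p_4/q_4 = 2482/145
  p_5/q_5 = 84679/4947
q_4 = 145 ≤ 444 < 4947 = q_5, so the answer is 2482/145.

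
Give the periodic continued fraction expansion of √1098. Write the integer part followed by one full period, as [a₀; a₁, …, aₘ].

a₀ = ⌊√1098⌋ = 33.
With m₀=0, d₀=1 and mₖ₊₁ = dₖaₖ − mₖ, dₖ₊₁ = (n − mₖ₊₁²)/dₖ, aₖ₊₁ = ⌊(a₀+mₖ₊₁)/dₖ₊₁⌋:
  k=1: m=33, d=9, a=7
  k=2: m=30, d=22, a=2
  k=3: m=14, d=41, a=1
  k=4: m=27, d=9, a=6
  k=5: m=27, d=41, a=1
  k=6: m=14, d=22, a=2
  k=7: m=30, d=9, a=7
  k=8: m=33, d=1, a=66
d=1 and a=2a₀=66 at k=8, so the next step gives (m, d) = (33, 9) again — its k=1 value — and the period has length 8.

[33; 7, 2, 1, 6, 1, 2, 7, 66]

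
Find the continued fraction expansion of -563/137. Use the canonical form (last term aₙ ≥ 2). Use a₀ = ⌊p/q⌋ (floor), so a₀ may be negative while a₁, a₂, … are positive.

-563 = -5×137 + 122
137 = 1×122 + 15
122 = 8×15 + 2
15 = 7×2 + 1
2 = 2×1 + 0  (stop)
So -563/137 = [-5; 1, 8, 7, 2].

[-5; 1, 8, 7, 2]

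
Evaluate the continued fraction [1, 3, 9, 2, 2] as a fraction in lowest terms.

Fold from the inside: start with 2/1.
  2 + 1/2 = 5/2
  9 + 2/5 = 47/5
  3 + 5/47 = 146/47
  1 + 47/146 = 193/146

193/146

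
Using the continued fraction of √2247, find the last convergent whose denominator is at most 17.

√2247 = [47; 2, 2, 15, 2, 2, 94, …] (period length 6).
Convergents:
  p_0/q_0 = 47/1
  p_1/q_1 = 95/2
  p_2/q_2 = 237/5
  p_3/q_3 = 3650/77
q_2 = 5 ≤ 17 < 77 = q_3, so the answer is 237/5.

237/5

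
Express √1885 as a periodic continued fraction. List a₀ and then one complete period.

[43; 2, 2, 2, 86]

a₀ = ⌊√1885⌋ = 43.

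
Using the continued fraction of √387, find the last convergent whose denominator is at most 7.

59/3

√387 = [19; 1, 2, 19, 2, 1, 38, …] (period length 6).
Convergents:
  p_0/q_0 = 19/1
  p_1/q_1 = 20/1
  p_2/q_2 = 59/3
  p_3/q_3 = 1141/58
q_2 = 3 ≤ 7 < 58 = q_3, so the answer is 59/3.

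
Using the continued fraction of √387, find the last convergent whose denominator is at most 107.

1141/58

√387 = [19; 1, 2, 19, 2, 1, 38, …] (period length 6).
Convergents:
  p_0/q_0 = 19/1
  p_1/q_1 = 20/1
  p_2/q_2 = 59/3
  p_3/q_3 = 1141/58
  p_4/q_4 = 2341/119
q_3 = 58 ≤ 107 < 119 = q_4, so the answer is 1141/58.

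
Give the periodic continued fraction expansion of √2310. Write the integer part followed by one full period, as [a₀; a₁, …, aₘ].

a₀ = ⌊√2310⌋ = 48.
With m₀=0, d₀=1 and mₖ₊₁ = dₖaₖ − mₖ, dₖ₊₁ = (n − mₖ₊₁²)/dₖ, aₖ₊₁ = ⌊(a₀+mₖ₊₁)/dₖ₊₁⌋:
  k=1: m=48, d=6, a=16
  k=2: m=48, d=1, a=96
d=1 and a=2a₀=96 at k=2, so the next step gives (m, d) = (48, 6) again — its k=1 value — and the period has length 2.

[48; 16, 96]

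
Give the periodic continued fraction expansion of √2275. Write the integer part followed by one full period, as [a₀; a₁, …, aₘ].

a₀ = ⌊√2275⌋ = 47.
With m₀=0, d₀=1 and mₖ₊₁ = dₖaₖ − mₖ, dₖ₊₁ = (n − mₖ₊₁²)/dₖ, aₖ₊₁ = ⌊(a₀+mₖ₊₁)/dₖ₊₁⌋:
  k=1: m=47, d=66, a=1
  k=2: m=19, d=29, a=2
  k=3: m=39, d=26, a=3
  k=4: m=39, d=29, a=2
  k=5: m=19, d=66, a=1
  k=6: m=47, d=1, a=94
d=1 and a=2a₀=94 at k=6, so the next step gives (m, d) = (47, 66) again — its k=1 value — and the period has length 6.

[47; 1, 2, 3, 2, 1, 94]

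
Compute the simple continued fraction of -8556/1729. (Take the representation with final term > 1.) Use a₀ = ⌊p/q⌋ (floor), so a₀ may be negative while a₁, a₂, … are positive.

[-5; 19, 2, 2, 1, 12]

-8556 = -5*1729 + 89
1729 = 19*89 + 38
89 = 2*38 + 13
38 = 2*13 + 12
13 = 1*12 + 1
12 = 12*1 + 0  (stop)
So -8556/1729 = [-5; 19, 2, 2, 1, 12].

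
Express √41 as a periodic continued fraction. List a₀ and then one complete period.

a₀ = ⌊√41⌋ = 6.
With m₀=0, d₀=1 and mₖ₊₁ = dₖaₖ − mₖ, dₖ₊₁ = (n − mₖ₊₁²)/dₖ, aₖ₊₁ = ⌊(a₀+mₖ₊₁)/dₖ₊₁⌋:
  k=1: m=6, d=5, a=2
  k=2: m=4, d=5, a=2
  k=3: m=6, d=1, a=12
d=1 and a=2a₀=12 at k=3, so the next step gives (m, d) = (6, 5) again — its k=1 value — and the period has length 3.

[6; 2, 2, 12]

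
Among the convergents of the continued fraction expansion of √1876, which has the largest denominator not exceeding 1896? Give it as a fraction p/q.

√1876 = [43; 3, 5, 12, 5, 3, 86, …] (period length 6).
Convergents:
  p_0/q_0 = 43/1
  p_1/q_1 = 130/3
  p_2/q_2 = 693/16
  p_3/q_3 = 8446/195
  p_4/q_4 = 42923/991
  p_5/q_5 = 137215/3168
q_4 = 991 ≤ 1896 < 3168 = q_5, so the answer is 42923/991.

42923/991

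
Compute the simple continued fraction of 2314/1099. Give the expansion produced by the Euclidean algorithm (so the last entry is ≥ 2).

[2; 9, 2, 9, 6]

2314 = 2*1099 + 116
1099 = 9*116 + 55
116 = 2*55 + 6
55 = 9*6 + 1
6 = 6*1 + 0  (stop)
So 2314/1099 = [2; 9, 2, 9, 6].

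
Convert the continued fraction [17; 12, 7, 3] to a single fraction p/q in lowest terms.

4561/267

Fold from the inside: start with 3/1.
  7 + 1/3 = 22/3
  12 + 3/22 = 267/22
  17 + 22/267 = 4561/267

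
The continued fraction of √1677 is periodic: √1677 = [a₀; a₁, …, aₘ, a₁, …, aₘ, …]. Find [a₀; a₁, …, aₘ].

a₀ = ⌊√1677⌋ = 40.
With m₀=0, d₀=1 and mₖ₊₁ = dₖaₖ − mₖ, dₖ₊₁ = (n − mₖ₊₁²)/dₖ, aₖ₊₁ = ⌊(a₀+mₖ₊₁)/dₖ₊₁⌋:
  k=1: m=40, d=77, a=1
  k=2: m=37, d=4, a=19
  k=3: m=39, d=39, a=2
  k=4: m=39, d=4, a=19
  k=5: m=37, d=77, a=1
  k=6: m=40, d=1, a=80
d=1 and a=2a₀=80 at k=6, so the next step gives (m, d) = (40, 77) again — its k=1 value — and the period has length 6.

[40; 1, 19, 2, 19, 1, 80]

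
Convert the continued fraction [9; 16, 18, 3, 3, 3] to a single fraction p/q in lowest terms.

87877/9697

Fold from the inside: start with 3/1.
  3 + 1/3 = 10/3
  3 + 3/10 = 33/10
  18 + 10/33 = 604/33
  16 + 33/604 = 9697/604
  9 + 604/9697 = 87877/9697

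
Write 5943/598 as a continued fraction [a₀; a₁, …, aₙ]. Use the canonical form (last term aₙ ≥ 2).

5943 = 9×598 + 561
598 = 1×561 + 37
561 = 15×37 + 6
37 = 6×6 + 1
6 = 6×1 + 0  (stop)
So 5943/598 = [9; 1, 15, 6, 6].

[9; 1, 15, 6, 6]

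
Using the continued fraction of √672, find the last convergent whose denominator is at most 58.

√672 = [25; 1, 11, 1, 50, …] (period length 4).
Convergents:
  p_0/q_0 = 25/1
  p_1/q_1 = 26/1
  p_2/q_2 = 311/12
  p_3/q_3 = 337/13
  p_4/q_4 = 17161/662
q_3 = 13 ≤ 58 < 662 = q_4, so the answer is 337/13.

337/13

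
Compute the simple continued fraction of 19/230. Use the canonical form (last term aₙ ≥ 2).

[0; 12, 9, 2]

19 = 0·230 + 19
230 = 12·19 + 2
19 = 9·2 + 1
2 = 2·1 + 0  (stop)
So 19/230 = [0; 12, 9, 2].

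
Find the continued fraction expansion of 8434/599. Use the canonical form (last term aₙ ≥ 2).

[14; 12, 2, 11, 2]

8434 = 14·599 + 48
599 = 12·48 + 23
48 = 2·23 + 2
23 = 11·2 + 1
2 = 2·1 + 0  (stop)
So 8434/599 = [14; 12, 2, 11, 2].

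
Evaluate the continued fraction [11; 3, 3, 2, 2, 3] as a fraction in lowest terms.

2159/191

Using pₖ = aₖpₖ₋₁ + pₖ₋₂ and qₖ = aₖqₖ₋₁ + qₖ₋₂:
  k=0: a=11, p=11, q=1
  k=1: a=3, p=34, q=3
  k=2: a=3, p=113, q=10
  k=3: a=2, p=260, q=23
  k=4: a=2, p=633, q=56
  k=5: a=3, p=2159, q=191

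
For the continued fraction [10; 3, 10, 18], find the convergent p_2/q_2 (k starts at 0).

320/31

Using pₖ = aₖpₖ₋₁ + pₖ₋₂, qₖ = aₖqₖ₋₁ + qₖ₋₂ (with p₋₁=1, p₋₂=0, q₋₁=0, q₋₂=1):
  k=0: a=10, p=10, q=1
  k=1: a=3, p=31, q=3
  k=2: a=10, p=320, q=31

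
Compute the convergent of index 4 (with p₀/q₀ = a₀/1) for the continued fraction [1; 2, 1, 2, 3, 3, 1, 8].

Using pₖ = aₖpₖ₋₁ + pₖ₋₂, qₖ = aₖqₖ₋₁ + qₖ₋₂ (with p₋₁=1, p₋₂=0, q₋₁=0, q₋₂=1):
  k=0: a=1, p=1, q=1
  k=1: a=2, p=3, q=2
  k=2: a=1, p=4, q=3
  k=3: a=2, p=11, q=8
  k=4: a=3, p=37, q=27

37/27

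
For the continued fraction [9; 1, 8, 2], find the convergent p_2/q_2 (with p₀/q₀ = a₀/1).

Using pₖ = aₖpₖ₋₁ + pₖ₋₂, qₖ = aₖqₖ₋₁ + qₖ₋₂ (with p₋₁=1, p₋₂=0, q₋₁=0, q₋₂=1):
  k=0: a=9, p=9, q=1
  k=1: a=1, p=10, q=1
  k=2: a=8, p=89, q=9

89/9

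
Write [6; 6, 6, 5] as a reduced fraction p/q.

1177/191

Fold from the inside: start with 5/1.
  6 + 1/5 = 31/5
  6 + 5/31 = 191/31
  6 + 31/191 = 1177/191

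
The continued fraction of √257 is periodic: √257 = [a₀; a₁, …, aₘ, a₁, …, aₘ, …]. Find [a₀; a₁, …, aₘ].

[16; 32]

a₀ = ⌊√257⌋ = 16.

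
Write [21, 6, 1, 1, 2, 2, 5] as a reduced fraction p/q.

Fold from the inside: start with 5/1.
  2 + 1/5 = 11/5
  2 + 5/11 = 27/11
  1 + 11/27 = 38/27
  1 + 27/38 = 65/38
  6 + 38/65 = 428/65
  21 + 65/428 = 9053/428

9053/428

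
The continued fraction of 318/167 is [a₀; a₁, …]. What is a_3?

318 = 1·167 + 151   →  a_0 = 1
167 = 1·151 + 16   →  a_1 = 1
151 = 9·16 + 7   →  a_2 = 9
16 = 2·7 + 2   →  a_3 = 2

2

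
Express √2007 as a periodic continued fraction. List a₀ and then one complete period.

[44; 1, 3, 1, 88]

a₀ = ⌊√2007⌋ = 44.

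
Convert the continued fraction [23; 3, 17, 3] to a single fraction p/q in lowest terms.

Fold from the inside: start with 3/1.
  17 + 1/3 = 52/3
  3 + 3/52 = 159/52
  23 + 52/159 = 3709/159

3709/159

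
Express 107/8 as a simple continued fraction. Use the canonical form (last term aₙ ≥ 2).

107 = 13×8 + 3
8 = 2×3 + 2
3 = 1×2 + 1
2 = 2×1 + 0  (stop)
So 107/8 = [13; 2, 1, 2].

[13; 2, 1, 2]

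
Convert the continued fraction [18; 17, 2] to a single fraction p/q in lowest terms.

632/35

Using pₖ = aₖpₖ₋₁ + pₖ₋₂ and qₖ = aₖqₖ₋₁ + qₖ₋₂:
  k=0: a=18, p=18, q=1
  k=1: a=17, p=307, q=17
  k=2: a=2, p=632, q=35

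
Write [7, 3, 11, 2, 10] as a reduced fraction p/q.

5449/744

Using pₖ = aₖpₖ₋₁ + pₖ₋₂ and qₖ = aₖqₖ₋₁ + qₖ₋₂:
  k=0: a=7, p=7, q=1
  k=1: a=3, p=22, q=3
  k=2: a=11, p=249, q=34
  k=3: a=2, p=520, q=71
  k=4: a=10, p=5449, q=744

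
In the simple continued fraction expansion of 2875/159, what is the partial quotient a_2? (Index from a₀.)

2875 = 18·159 + 13   →  a_0 = 18
159 = 12·13 + 3   →  a_1 = 12
13 = 4·3 + 1   →  a_2 = 4

4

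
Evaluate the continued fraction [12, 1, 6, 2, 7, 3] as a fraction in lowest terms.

4516/351

Fold from the inside: start with 3/1.
  7 + 1/3 = 22/3
  2 + 3/22 = 47/22
  6 + 22/47 = 304/47
  1 + 47/304 = 351/304
  12 + 304/351 = 4516/351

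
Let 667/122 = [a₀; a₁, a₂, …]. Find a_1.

2

667 = 5·122 + 57   →  a_0 = 5
122 = 2·57 + 8   →  a_1 = 2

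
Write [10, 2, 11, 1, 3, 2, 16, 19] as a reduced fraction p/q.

Fold from the inside: start with 19/1.
  16 + 1/19 = 305/19
  2 + 19/305 = 629/305
  3 + 305/629 = 2192/629
  1 + 629/2192 = 2821/2192
  11 + 2192/2821 = 33223/2821
  2 + 2821/33223 = 69267/33223
  10 + 33223/69267 = 725893/69267

725893/69267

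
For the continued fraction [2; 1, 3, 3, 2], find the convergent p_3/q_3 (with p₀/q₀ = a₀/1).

36/13

Using pₖ = aₖpₖ₋₁ + pₖ₋₂, qₖ = aₖqₖ₋₁ + qₖ₋₂ (with p₋₁=1, p₋₂=0, q₋₁=0, q₋₂=1):
  k=0: a=2, p=2, q=1
  k=1: a=1, p=3, q=1
  k=2: a=3, p=11, q=4
  k=3: a=3, p=36, q=13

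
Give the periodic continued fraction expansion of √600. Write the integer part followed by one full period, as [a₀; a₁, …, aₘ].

a₀ = ⌊√600⌋ = 24.
With m₀=0, d₀=1 and mₖ₊₁ = dₖaₖ − mₖ, dₖ₊₁ = (n − mₖ₊₁²)/dₖ, aₖ₊₁ = ⌊(a₀+mₖ₊₁)/dₖ₊₁⌋:
  k=1: m=24, d=24, a=2
  k=2: m=24, d=1, a=48
d=1 and a=2a₀=48 at k=2, so the next step gives (m, d) = (24, 24) again — its k=1 value — and the period has length 2.

[24; 2, 48]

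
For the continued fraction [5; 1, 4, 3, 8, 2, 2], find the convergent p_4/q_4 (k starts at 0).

773/133

Using pₖ = aₖpₖ₋₁ + pₖ₋₂, qₖ = aₖqₖ₋₁ + qₖ₋₂ (with p₋₁=1, p₋₂=0, q₋₁=0, q₋₂=1):
  k=0: a=5, p=5, q=1
  k=1: a=1, p=6, q=1
  k=2: a=4, p=29, q=5
  k=3: a=3, p=93, q=16
  k=4: a=8, p=773, q=133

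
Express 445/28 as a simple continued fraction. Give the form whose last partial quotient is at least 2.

445 = 15*28 + 25
28 = 1*25 + 3
25 = 8*3 + 1
3 = 3*1 + 0  (stop)
So 445/28 = [15; 1, 8, 3].

[15; 1, 8, 3]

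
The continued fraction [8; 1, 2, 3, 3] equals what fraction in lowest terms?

287/33

Fold from the inside: start with 3/1.
  3 + 1/3 = 10/3
  2 + 3/10 = 23/10
  1 + 10/23 = 33/23
  8 + 23/33 = 287/33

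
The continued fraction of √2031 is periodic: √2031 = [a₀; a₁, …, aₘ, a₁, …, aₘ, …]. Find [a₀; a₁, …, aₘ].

a₀ = ⌊√2031⌋ = 45.
With m₀=0, d₀=1 and mₖ₊₁ = dₖaₖ − mₖ, dₖ₊₁ = (n − mₖ₊₁²)/dₖ, aₖ₊₁ = ⌊(a₀+mₖ₊₁)/dₖ₊₁⌋:
  k=1: m=45, d=6, a=15
  k=2: m=45, d=1, a=90
d=1 and a=2a₀=90 at k=2, so the next step gives (m, d) = (45, 6) again — its k=1 value — and the period has length 2.

[45; 15, 90]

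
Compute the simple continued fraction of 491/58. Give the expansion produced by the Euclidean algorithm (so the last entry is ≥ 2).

[8; 2, 6, 1, 3]

491 = 8*58 + 27
58 = 2*27 + 4
27 = 6*4 + 3
4 = 1*3 + 1
3 = 3*1 + 0  (stop)
So 491/58 = [8; 2, 6, 1, 3].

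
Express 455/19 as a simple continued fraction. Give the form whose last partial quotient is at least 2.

455 = 23*19 + 18
19 = 1*18 + 1
18 = 18*1 + 0  (stop)
So 455/19 = [23; 1, 18].

[23; 1, 18]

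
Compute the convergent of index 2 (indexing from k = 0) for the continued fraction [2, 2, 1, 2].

Using pₖ = aₖpₖ₋₁ + pₖ₋₂, qₖ = aₖqₖ₋₁ + qₖ₋₂ (with p₋₁=1, p₋₂=0, q₋₁=0, q₋₂=1):
  k=0: a=2, p=2, q=1
  k=1: a=2, p=5, q=2
  k=2: a=1, p=7, q=3

7/3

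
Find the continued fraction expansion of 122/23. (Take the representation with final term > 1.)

122 = 5×23 + 7
23 = 3×7 + 2
7 = 3×2 + 1
2 = 2×1 + 0  (stop)
So 122/23 = [5; 3, 3, 2].

[5; 3, 3, 2]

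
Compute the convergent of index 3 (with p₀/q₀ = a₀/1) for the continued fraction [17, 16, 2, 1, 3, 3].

Using pₖ = aₖpₖ₋₁ + pₖ₋₂, qₖ = aₖqₖ₋₁ + qₖ₋₂ (with p₋₁=1, p₋₂=0, q₋₁=0, q₋₂=1):
  k=0: a=17, p=17, q=1
  k=1: a=16, p=273, q=16
  k=2: a=2, p=563, q=33
  k=3: a=1, p=836, q=49

836/49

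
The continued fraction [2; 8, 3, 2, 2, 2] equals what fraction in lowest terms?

721/340

Using pₖ = aₖpₖ₋₁ + pₖ₋₂ and qₖ = aₖqₖ₋₁ + qₖ₋₂:
  k=0: a=2, p=2, q=1
  k=1: a=8, p=17, q=8
  k=2: a=3, p=53, q=25
  k=3: a=2, p=123, q=58
  k=4: a=2, p=299, q=141
  k=5: a=2, p=721, q=340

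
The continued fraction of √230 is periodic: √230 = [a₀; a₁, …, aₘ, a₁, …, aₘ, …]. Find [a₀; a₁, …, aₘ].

[15; 6, 30]

a₀ = ⌊√230⌋ = 15.
With m₀=0, d₀=1 and mₖ₊₁ = dₖaₖ − mₖ, dₖ₊₁ = (n − mₖ₊₁²)/dₖ, aₖ₊₁ = ⌊(a₀+mₖ₊₁)/dₖ₊₁⌋:
  k=1: m=15, d=5, a=6
  k=2: m=15, d=1, a=30
d=1 and a=2a₀=30 at k=2, so the next step gives (m, d) = (15, 5) again — its k=1 value — and the period has length 2.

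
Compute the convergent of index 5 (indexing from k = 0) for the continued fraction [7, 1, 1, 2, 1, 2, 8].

Using pₖ = aₖpₖ₋₁ + pₖ₋₂, qₖ = aₖqₖ₋₁ + qₖ₋₂ (with p₋₁=1, p₋₂=0, q₋₁=0, q₋₂=1):
  k=0: a=7, p=7, q=1
  k=1: a=1, p=8, q=1
  k=2: a=1, p=15, q=2
  k=3: a=2, p=38, q=5
  k=4: a=1, p=53, q=7
  k=5: a=2, p=144, q=19

144/19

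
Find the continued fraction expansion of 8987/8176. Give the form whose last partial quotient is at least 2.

[1; 10, 12, 3, 2, 9]

8987 = 1·8176 + 811
8176 = 10·811 + 66
811 = 12·66 + 19
66 = 3·19 + 9
19 = 2·9 + 1
9 = 9·1 + 0  (stop)
So 8987/8176 = [1; 10, 12, 3, 2, 9].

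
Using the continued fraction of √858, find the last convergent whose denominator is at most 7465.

√858 = [29; 3, 2, 3, 58, …] (period length 4).
Convergents:
  p_0/q_0 = 29/1
  p_1/q_1 = 88/3
  p_2/q_2 = 205/7
  p_3/q_3 = 703/24
  p_4/q_4 = 40979/1399
  p_5/q_5 = 123640/4221
  p_6/q_6 = 288259/9841
q_5 = 4221 ≤ 7465 < 9841 = q_6, so the answer is 123640/4221.

123640/4221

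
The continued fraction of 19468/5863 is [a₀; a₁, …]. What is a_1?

3

19468 = 3·5863 + 1879   →  a_0 = 3
5863 = 3·1879 + 226   →  a_1 = 3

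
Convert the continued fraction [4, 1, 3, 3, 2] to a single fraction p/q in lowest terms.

Fold from the inside: start with 2/1.
  3 + 1/2 = 7/2
  3 + 2/7 = 23/7
  1 + 7/23 = 30/23
  4 + 23/30 = 143/30

143/30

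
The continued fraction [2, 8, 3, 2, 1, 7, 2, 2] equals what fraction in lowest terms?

Fold from the inside: start with 2/1.
  2 + 1/2 = 5/2
  7 + 2/5 = 37/5
  1 + 5/37 = 42/37
  2 + 37/42 = 121/42
  3 + 42/121 = 405/121
  8 + 121/405 = 3361/405
  2 + 405/3361 = 7127/3361

7127/3361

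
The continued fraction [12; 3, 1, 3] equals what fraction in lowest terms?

Fold from the inside: start with 3/1.
  1 + 1/3 = 4/3
  3 + 3/4 = 15/4
  12 + 4/15 = 184/15

184/15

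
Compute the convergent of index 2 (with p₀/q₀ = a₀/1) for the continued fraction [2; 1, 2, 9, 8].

Using pₖ = aₖpₖ₋₁ + pₖ₋₂, qₖ = aₖqₖ₋₁ + qₖ₋₂ (with p₋₁=1, p₋₂=0, q₋₁=0, q₋₂=1):
  k=0: a=2, p=2, q=1
  k=1: a=1, p=3, q=1
  k=2: a=2, p=8, q=3

8/3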